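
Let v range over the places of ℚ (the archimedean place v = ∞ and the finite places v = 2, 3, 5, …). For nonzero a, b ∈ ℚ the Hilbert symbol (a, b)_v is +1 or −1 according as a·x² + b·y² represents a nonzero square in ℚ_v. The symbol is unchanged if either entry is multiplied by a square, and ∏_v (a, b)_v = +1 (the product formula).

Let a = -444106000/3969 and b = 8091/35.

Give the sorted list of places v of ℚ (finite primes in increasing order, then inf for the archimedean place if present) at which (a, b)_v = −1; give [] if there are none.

(a, b) ≡ (-1110265, 31465) mod (ℚ^×)²; places V = {2, 3, 5, 7, 13, 19, 29, 31, ∞}.
(a,b)_29: α=1, u≡7; β=1, v≡3 (mod 29); (7|29)=+1, (3|29)=-1; sign (−1)^0·+1^1·-1^1 = -1.
(a,b)_7: α=-2, u≡3; β=-1, v≡4 (mod 7); (3|7)=-1, (4|7)=+1; sign (−1)^0·-1^-1·+1^-2 = -1.
(a,b)_19: α=1, u≡5; β=0, v≡1 (mod 19); (5|19)=+1, (1|19)=+1; sign (−1)^0·+1^0·+1^1 = +1.
(a,b)_31: α=1, u≡30; β=1, v≡11 (mod 31); (30|31)=-1, (11|31)=-1; sign (−1)^1·-1^1·-1^1 = -1.
(a,b)_2: α=4, β=0; u≡7, v≡1 (mod 8); ε(u)ε(v)=1·0, αω(v)=4·0, βω(u)=0·0; sum ≡ 0  ⇒  +1.
(a,b)_3: α=-4, u≡2; β=2, v≡1 (mod 3); (2|3)=-1, (1|3)=+1; sign (−1)^0·-1^2·+1^-4 = +1.
(a,b)_5: α=3, u≡3; β=-1, v≡3 (mod 5); (3|5)=-1, (3|5)=-1; sign (−1)^0·-1^-1·-1^3 = +1.
(a,b)_13: α=1, u≡6; β=0, v≡2 (mod 13); (6|13)=-1, (2|13)=-1; sign (−1)^0·-1^0·-1^1 = -1.
(a,b)_∞: sgn(-1110265)=−, sgn(31465)=+, so +1.
(-1110265, 31465 / ℚ) ramifies at {7, 13, 29, 31}: a division algebra.

[7, 13, 29, 31]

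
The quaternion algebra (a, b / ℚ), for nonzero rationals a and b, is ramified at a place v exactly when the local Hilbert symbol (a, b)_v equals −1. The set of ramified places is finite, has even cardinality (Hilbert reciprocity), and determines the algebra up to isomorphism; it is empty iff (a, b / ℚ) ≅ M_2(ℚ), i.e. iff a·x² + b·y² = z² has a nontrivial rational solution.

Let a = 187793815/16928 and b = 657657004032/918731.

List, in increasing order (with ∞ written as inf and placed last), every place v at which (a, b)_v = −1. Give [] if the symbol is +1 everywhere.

[5, 7, 11, 17, 19, 23]

Mod squares: a ≡ 3230, b ≡ 67298. Check v ∈ {∞, 2, 3, 5, 7, 11, 17, 19, 23, 31}.
v=19: a=19^1·(≡10), b=19^1·(≡8) mod 19; (10|19)=-1, (8|19)=-1; (−1)^{1·1·9}·(-1)^1·(-1)^1 = -1.
v=17: a=17^1·(≡6), b=17^-4·(≡7) mod 17; (6|17)=-1, (7|17)=-1; (−1)^{1·-4·8}·(-1)^-4·(-1)^1 = -1.
v=23: a=23^-2·(≡14), b=23^1·(≡5) mod 23; (14|23)=-1, (5|23)=-1; (−1)^{-2·1·11}·(-1)^1·(-1)^-2 = -1.
v=5: a=5^1·(≡1), b=5^0·(≡2) mod 5; (1|5)=+1, (2|5)=-1; (−1)^{1·0·2}·(+1)^0·(-1)^1 = -1.
v=3: a=3^0·(≡2), b=3^8·(≡2) mod 3; (2|3)=-1, (2|3)=-1; (−1)^{0·8·1}·(-1)^8·(-1)^0 = +1.
v=∞: 3230 > 0 and 67298 > 0  ⇒  (a,b)_∞ = +1.
v=11: a=11^2·(≡8), b=11^-1·(≡8) mod 11; (8|11)=-1, (8|11)=-1; (−1)^{2·-1·5}·(-1)^-1·(-1)^2 = -1.
v=31: a=31^2·(≡11), b=31^0·(≡28) mod 31; (11|31)=-1, (28|31)=+1; (−1)^{2·0·15}·(-1)^0·(+1)^2 = +1.
v=7: a=7^0·(≡3), b=7^1·(≡3) mod 7; (3|7)=-1, (3|7)=-1; (−1)^{0·1·3}·(-1)^1·(-1)^0 = -1.
v=2: v_2(a)=-5, v_2(b)=15; units ≡ 7, 1 (mod 8); ε·ε+αω+βω = 1·0+-5·0+15·0 ≡ 0  ⇒  (a,b)_2 = +1.
Ram(3230, 67298) = {5, 7, 11, 17, 19, 23}; no ℚ_5-point on the conic.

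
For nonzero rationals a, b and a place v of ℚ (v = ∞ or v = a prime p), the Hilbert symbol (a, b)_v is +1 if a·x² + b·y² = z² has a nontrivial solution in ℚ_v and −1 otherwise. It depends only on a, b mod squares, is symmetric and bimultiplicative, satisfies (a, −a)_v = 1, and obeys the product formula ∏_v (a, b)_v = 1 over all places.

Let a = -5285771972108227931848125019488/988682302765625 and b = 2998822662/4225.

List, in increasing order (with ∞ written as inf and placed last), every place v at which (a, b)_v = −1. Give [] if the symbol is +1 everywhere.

Mod squares: a ≡ -748374, b ≡ 44022. Check v ∈ {∞, 2, 3, 5, 7, 11, 13, 17, 19, 23, 29}.
v=2: v_2(a)=5, v_2(b)=1; units ≡ 5, 3 (mod 8); ε·ε+αω+βω = 0·1+5·1+1·1 ≡ 0  ⇒  (a,b)_2 = +1.
v=5: a=5^-6·(≡1), b=5^-2·(≡3) mod 5; (1|5)=+1, (3|5)=-1; (−1)^{-6·-2·2}·(+1)^-2·(-1)^-6 = +1.
v=3: a=3^15·(≡1), b=3^5·(≡1) mod 3; (1|3)=+1, (1|3)=+1; (−1)^{15·5·1}·(+1)^5·(+1)^15 = -1.
v=13: a=13^-4·(≡9), b=13^-2·(≡9) mod 13; (9|13)=+1, (9|13)=+1; (−1)^{-4·-2·6}·(+1)^-2·(+1)^-4 = +1.
v=17: a=17^-1·(≡13), b=17^0·(≡2) mod 17; (13|17)=+1, (2|17)=+1; (−1)^{-1·0·8}·(+1)^0·(+1)^-1 = +1.
v=29: a=29^9·(≡23), b=29^3·(≡26) mod 29; (23|29)=+1, (26|29)=-1; (−1)^{9·3·14}·(+1)^3·(-1)^9 = -1.
v=11: a=11^3·(≡3), b=11^1·(≡4) mod 11; (3|11)=+1, (4|11)=+1; (−1)^{3·1·5}·(+1)^1·(+1)^3 = -1.
v=23: a=23^3·(≡17), b=23^1·(≡20) mod 23; (17|23)=-1, (20|23)=-1; (−1)^{3·1·11}·(-1)^1·(-1)^3 = -1.
v=19: a=19^-4·(≡4), b=19^0·(≡10) mod 19; (4|19)=+1, (10|19)=-1; (−1)^{-4·0·9}·(+1)^0·(-1)^-4 = +1.
v=∞: -748374 < 0 and 44022 > 0  ⇒  (a,b)_∞ = +1.
v=7: a=7^2·(≡3), b=7^0·(≡6) mod 7; (3|7)=-1, (6|7)=-1; (−1)^{2·0·3}·(-1)^0·(-1)^2 = +1.
Ram(-748374, 44022) = {3, 11, 23, 29}; no ℚ_3-point on the conic.

[3, 11, 23, 29]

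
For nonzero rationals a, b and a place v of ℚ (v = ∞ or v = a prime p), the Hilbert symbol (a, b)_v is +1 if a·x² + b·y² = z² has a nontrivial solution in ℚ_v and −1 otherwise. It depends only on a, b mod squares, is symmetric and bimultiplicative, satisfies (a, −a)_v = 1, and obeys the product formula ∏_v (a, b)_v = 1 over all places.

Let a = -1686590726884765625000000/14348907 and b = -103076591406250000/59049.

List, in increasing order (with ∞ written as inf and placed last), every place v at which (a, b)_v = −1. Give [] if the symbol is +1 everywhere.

[3, 7, 17, inf]

Mod squares: a ≡ -51, b ≡ -385. Check v ∈ {∞, 2, 3, 5, 7, 11, 17}.
v=2: v_2(a)=6, v_2(b)=4; units ≡ 5, 7 (mod 8); ε·ε+αω+βω = 0·1+6·0+4·1 ≡ 0  ⇒  (a,b)_2 = +1.
v=5: a=5^16·(≡4), b=5^11·(≡2) mod 5; (4|5)=+1, (2|5)=-1; (−1)^{16·11·2}·(+1)^11·(-1)^16 = +1.
v=3: a=3^-15·(≡1), b=3^-10·(≡2) mod 3; (1|3)=+1, (2|3)=-1; (−1)^{-15·-10·1}·(+1)^-10·(-1)^-15 = -1.
v=∞: -51 < 0 and -385 < 0  ⇒  (a,b)_∞ = -1.
v=7: a=7^4·(≡6), b=7^3·(≡4) mod 7; (6|7)=-1, (4|7)=+1; (−1)^{4·3·3}·(-1)^3·(+1)^4 = -1.
v=17: a=17^3·(≡5), b=17^2·(≡10) mod 17; (5|17)=-1, (10|17)=-1; (−1)^{3·2·8}·(-1)^2·(-1)^3 = -1.
v=11: a=11^4·(≡1), b=11^3·(≡4) mod 11; (1|11)=+1, (4|11)=+1; (−1)^{4·3·5}·(+1)^3·(+1)^4 = +1.
Ram(-51, -385) = {3, 7, 17, ∞}; no ℚ_3-point on the conic.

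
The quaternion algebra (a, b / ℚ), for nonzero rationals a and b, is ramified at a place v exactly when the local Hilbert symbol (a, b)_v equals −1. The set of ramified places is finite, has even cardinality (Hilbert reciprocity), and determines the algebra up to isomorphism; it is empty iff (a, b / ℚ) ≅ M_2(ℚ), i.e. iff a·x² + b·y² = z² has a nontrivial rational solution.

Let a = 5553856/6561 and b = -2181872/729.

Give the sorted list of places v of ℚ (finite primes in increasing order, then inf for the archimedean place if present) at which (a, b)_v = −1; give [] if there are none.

[7, 11]

Mod squares: a ≡ 1771, b ≡ -23. Check v ∈ {∞, 2, 3, 7, 11, 23}.
v=3: a=3^-8·(≡1), b=3^-6·(≡1) mod 3; (1|3)=+1, (1|3)=+1; (−1)^{-8·-6·1}·(+1)^-6·(+1)^-8 = +1.
v=∞: 1771 > 0 and -23 < 0  ⇒  (a,b)_∞ = +1.
v=7: a=7^3·(≡4), b=7^2·(≡6) mod 7; (4|7)=+1, (6|7)=-1; (−1)^{3·2·3}·(+1)^2·(-1)^3 = -1.
v=11: a=11^1·(≡8), b=11^2·(≡10) mod 11; (8|11)=-1, (10|11)=-1; (−1)^{1·2·5}·(-1)^2·(-1)^1 = -1.
v=2: v_2(a)=6, v_2(b)=4; units ≡ 3, 1 (mod 8); ε·ε+αω+βω = 1·0+6·0+4·1 ≡ 0  ⇒  (a,b)_2 = +1.
v=23: a=23^1·(≡3), b=23^1·(≡5) mod 23; (3|23)=+1, (5|23)=-1; (−1)^{1·1·11}·(+1)^1·(-1)^1 = +1.
|Ram(1771, -23)| = 2, even; anisotropic at {7, 11}.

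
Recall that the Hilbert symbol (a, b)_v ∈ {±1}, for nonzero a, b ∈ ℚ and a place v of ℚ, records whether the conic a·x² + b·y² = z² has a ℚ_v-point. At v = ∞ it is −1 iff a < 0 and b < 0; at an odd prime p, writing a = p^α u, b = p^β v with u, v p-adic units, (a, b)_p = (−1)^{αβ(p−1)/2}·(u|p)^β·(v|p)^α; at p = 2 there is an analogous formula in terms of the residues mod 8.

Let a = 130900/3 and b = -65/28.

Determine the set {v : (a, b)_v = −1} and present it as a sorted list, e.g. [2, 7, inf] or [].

(a, b) ≡ (3927, -455) mod (ℚ^×)²; places V = {2, 3, 5, 7, 11, 13, 17, ∞}.
(a,b)_5: α=2, u≡2; β=1, v≡4 (mod 5); (2|5)=-1, (4|5)=+1; sign (−1)^0·-1^1·+1^2 = -1.
(a,b)_7: α=1, u≡1; β=-1, v≡3 (mod 7); (1|7)=+1, (3|7)=-1; sign (−1)^1·+1^-1·-1^1 = +1.
(a,b)_3: α=-1, u≡1; β=0, v≡1 (mod 3); (1|3)=+1, (1|3)=+1; sign (−1)^0·+1^0·+1^-1 = +1.
(a,b)_13: α=0, u≡1; β=1, v≡4 (mod 13); (1|13)=+1, (4|13)=+1; sign (−1)^0·+1^1·+1^0 = +1.
(a,b)_2: α=2, β=-2; u≡7, v≡1 (mod 8); ε(u)ε(v)=1·0, αω(v)=2·0, βω(u)=-2·0; sum ≡ 0  ⇒  +1.
(a,b)_11: α=1, u≡3; β=0, v≡2 (mod 11); (3|11)=+1, (2|11)=-1; sign (−1)^0·+1^0·-1^1 = -1.
(a,b)_∞: sgn(3927)=+, sgn(-455)=−, so +1.
(a,b)_17: α=1, u≡11; β=0, v≡8 (mod 17); (11|17)=-1, (8|17)=+1; sign (−1)^0·-1^0·+1^1 = +1.
(3927, -455 / ℚ) ramifies at {5, 11}: a division algebra.

[5, 11]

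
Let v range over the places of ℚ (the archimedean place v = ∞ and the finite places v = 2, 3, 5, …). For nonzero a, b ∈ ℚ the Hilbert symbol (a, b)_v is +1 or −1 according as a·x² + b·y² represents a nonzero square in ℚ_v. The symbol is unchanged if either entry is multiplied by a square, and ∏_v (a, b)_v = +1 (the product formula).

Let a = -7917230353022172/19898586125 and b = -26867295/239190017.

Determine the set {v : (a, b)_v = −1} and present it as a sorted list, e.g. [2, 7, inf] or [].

[3, 13, 17, inf]

(a, b) ≡ (-33915, -7735) mod (ℚ^×)²; places V = {2, 3, 5, 7, 11, 13, 17, 19, 31, 37, ∞}.
(a,b)_13: α=2, u≡7; β=1, v≡12 (mod 13); (7|13)=-1, (12|13)=+1; sign (−1)^0·-1^1·+1^2 = -1.
(a,b)_37: α=-2, u≡14; β=0, v≡35 (mod 37); (14|37)=-1, (35|37)=-1; sign (−1)^0·-1^0·-1^-2 = +1.
(a,b)_5: α=-3, u≡2; β=1, v≡3 (mod 5); (2|5)=-1, (3|5)=-1; sign (−1)^0·-1^1·-1^-3 = +1.
(a,b)_7: α=1, u≡6; β=1, v≡2 (mod 7); (6|7)=-1, (2|7)=+1; sign (−1)^1·-1^1·+1^1 = +1.
(a,b)_2: α=2, β=0; u≡5, v≡1 (mod 8); ε(u)ε(v)=0·0, αω(v)=2·0, βω(u)=0·1; sum ≡ 0  ⇒  +1.
(a,b)_19: α=3, u≡16; β=0, v≡7 (mod 19); (16|19)=+1, (7|19)=+1; sign (−1)^0·+1^0·+1^3 = +1.
(a,b)_17: α=1, u≡6; β=-1, v≡16 (mod 17); (6|17)=-1, (16|17)=+1; sign (−1)^0·-1^-1·+1^1 = -1.
(a,b)_31: α=-2, u≡15; β=-2, v≡30 (mod 31); (15|31)=-1, (30|31)=-1; sign (−1)^0·-1^-2·-1^-2 = +1.
(a,b)_∞: sgn(-33915)=−, sgn(-7735)=−, so -1.
(a,b)_3: α=15, u≡2; β=10, v≡2 (mod 3); (2|3)=-1, (2|3)=-1; sign (−1)^0·-1^10·-1^15 = -1.
(a,b)_11: α=-2, u≡9; β=-4, v≡9 (mod 11); (9|11)=+1, (9|11)=+1; sign (−1)^0·+1^-4·+1^-2 = +1.
Ram(-33915, -7735) = {3, 13, 17, ∞}; no ℚ_3-point on the conic.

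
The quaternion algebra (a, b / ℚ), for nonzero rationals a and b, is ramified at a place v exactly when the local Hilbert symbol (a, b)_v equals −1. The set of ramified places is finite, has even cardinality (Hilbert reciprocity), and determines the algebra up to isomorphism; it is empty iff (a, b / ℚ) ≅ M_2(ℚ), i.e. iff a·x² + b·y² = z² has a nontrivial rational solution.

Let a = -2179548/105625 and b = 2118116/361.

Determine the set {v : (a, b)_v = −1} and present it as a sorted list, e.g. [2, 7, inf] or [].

Mod squares: a ≡ -7, b ≡ 1001. Check v ∈ {∞, 2, 3, 5, 7, 11, 13, 19, 23, 31}.
v=19: a=19^0·(≡14), b=19^-2·(≡15) mod 19; (14|19)=-1, (15|19)=-1; (−1)^{0·-2·9}·(-1)^-2·(-1)^0 = +1.
v=11: a=11^0·(≡1), b=11^1·(≡5) mod 11; (1|11)=+1, (5|11)=+1; (−1)^{0·1·5}·(+1)^1·(+1)^0 = +1.
v=∞: -7 < 0 and 1001 > 0  ⇒  (a,b)_∞ = +1.
v=3: a=3^4·(≡2), b=3^0·(≡2) mod 3; (2|3)=-1, (2|3)=-1; (−1)^{4·0·1}·(-1)^0·(-1)^4 = +1.
v=2: v_2(a)=2, v_2(b)=2; units ≡ 1, 1 (mod 8); ε·ε+αω+βω = 0·0+2·0+2·0 ≡ 0  ⇒  (a,b)_2 = +1.
v=23: a=23^0·(≡18), b=23^2·(≡3) mod 23; (18|23)=+1, (3|23)=+1; (−1)^{0·2·11}·(+1)^2·(+1)^0 = +1.
v=13: a=13^-2·(≡6), b=13^1·(≡12) mod 13; (6|13)=-1, (12|13)=+1; (−1)^{-2·1·6}·(-1)^1·(+1)^-2 = -1.
v=5: a=5^-4·(≡3), b=5^0·(≡1) mod 5; (3|5)=-1, (1|5)=+1; (−1)^{-4·0·2}·(-1)^0·(+1)^-4 = +1.
v=7: a=7^1·(≡5), b=7^1·(≡5) mod 7; (5|7)=-1, (5|7)=-1; (−1)^{1·1·3}·(-1)^1·(-1)^1 = -1.
v=31: a=31^2·(≡11), b=31^0·(≡16) mod 31; (11|31)=-1, (16|31)=+1; (−1)^{2·0·15}·(-1)^0·(+1)^2 = +1.
Ram(-7, 1001) = {7, 13}; no ℚ_7-point on the conic.

[7, 13]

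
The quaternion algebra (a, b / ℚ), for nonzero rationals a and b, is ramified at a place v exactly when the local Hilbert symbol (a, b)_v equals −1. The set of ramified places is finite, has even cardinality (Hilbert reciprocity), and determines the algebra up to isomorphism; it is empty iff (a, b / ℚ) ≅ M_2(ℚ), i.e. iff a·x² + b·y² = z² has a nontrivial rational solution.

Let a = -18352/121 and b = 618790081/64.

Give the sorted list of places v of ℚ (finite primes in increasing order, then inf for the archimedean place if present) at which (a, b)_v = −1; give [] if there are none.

[19, 31]

(a, b) ≡ (-1147, 12628369) mod (ℚ^×)²; places V = {2, 7, 11, 13, 19, 29, 31, 37, 41, 43, ∞}.
(a,b)_41: α=0, u≡33; β=1, v≡38 (mod 41); (33|41)=+1, (38|41)=-1; sign (−1)^0·+1^1·-1^0 = +1.
(a,b)_13: α=0, u≡1; β=1, v≡3 (mod 13); (1|13)=+1, (3|13)=+1; sign (−1)^0·+1^1·+1^0 = +1.
(a,b)_43: α=0, u≡15; β=1, v≡41 (mod 43); (15|43)=+1, (41|43)=+1; sign (−1)^0·+1^1·+1^0 = +1.
(a,b)_∞: sgn(-1147)=−, sgn(12628369)=+, so +1.
(a,b)_37: α=1, u≡17; β=0, v≡25 (mod 37); (17|37)=-1, (25|37)=+1; sign (−1)^0·-1^0·+1^1 = +1.
(a,b)_19: α=0, u≡3; β=1, v≡8 (mod 19); (3|19)=-1, (8|19)=-1; sign (−1)^0·-1^1·-1^0 = -1.
(a,b)_11: α=-2, u≡7; β=0, v≡7 (mod 11); (7|11)=-1, (7|11)=-1; sign (−1)^0·-1^0·-1^-2 = +1.
(a,b)_31: α=1, u≡1; β=0, v≡21 (mod 31); (1|31)=+1, (21|31)=-1; sign (−1)^0·+1^0·-1^1 = -1.
(a,b)_2: α=4, β=-6; u≡5, v≡1 (mod 8); ε(u)ε(v)=0·0, αω(v)=4·0, βω(u)=-6·1; sum ≡ 0  ⇒  +1.
(a,b)_7: α=0, u≡1; β=2, v≡5 (mod 7); (1|7)=+1, (5|7)=-1; sign (−1)^0·+1^2·-1^0 = +1.
(a,b)_29: α=0, u≡1; β=1, v≡19 (mod 29); (1|29)=+1, (19|29)=-1; sign (−1)^0·+1^1·-1^0 = +1.
(-1147, 12628369 / ℚ) ramifies at {19, 31}: a division algebra.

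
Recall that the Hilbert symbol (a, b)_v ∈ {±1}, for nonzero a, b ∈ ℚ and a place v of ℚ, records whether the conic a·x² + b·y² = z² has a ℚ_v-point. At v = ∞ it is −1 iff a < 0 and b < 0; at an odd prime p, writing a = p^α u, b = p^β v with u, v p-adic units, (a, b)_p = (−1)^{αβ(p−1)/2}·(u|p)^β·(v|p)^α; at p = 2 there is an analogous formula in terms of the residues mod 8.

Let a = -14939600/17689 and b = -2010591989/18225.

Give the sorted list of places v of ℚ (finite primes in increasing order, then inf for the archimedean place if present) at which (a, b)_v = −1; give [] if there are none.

Mod squares: a ≡ -221, b ≡ -2261. Check v ∈ {∞, 2, 3, 5, 7, 13, 17, 19, 23, 41}.
v=13: a=13^3·(≡10), b=13^0·(≡3) mod 13; (10|13)=+1, (3|13)=+1; (−1)^{3·0·6}·(+1)^0·(+1)^3 = +1.
v=7: a=7^-2·(≡6), b=7^1·(≡6) mod 7; (6|7)=-1, (6|7)=-1; (−1)^{-2·1·3}·(-1)^1·(-1)^-2 = -1.
v=3: a=3^0·(≡1), b=3^-6·(≡1) mod 3; (1|3)=+1, (1|3)=+1; (−1)^{0·-6·1}·(+1)^-6·(+1)^0 = +1.
v=19: a=19^-2·(≡16), b=19^1·(≡10) mod 19; (16|19)=+1, (10|19)=-1; (−1)^{-2·1·9}·(+1)^1·(-1)^-2 = +1.
v=17: a=17^1·(≡13), b=17^1·(≡5) mod 17; (13|17)=+1, (5|17)=-1; (−1)^{1·1·8}·(+1)^1·(-1)^1 = -1.
v=5: a=5^2·(≡4), b=5^-2·(≡4) mod 5; (4|5)=+1, (4|5)=+1; (−1)^{2·-2·2}·(+1)^-2·(+1)^2 = +1.
v=23: a=23^0·(≡2), b=23^2·(≡1) mod 23; (2|23)=+1, (1|23)=+1; (−1)^{0·2·11}·(+1)^2·(+1)^0 = +1.
v=∞: -221 < 0 and -2261 < 0  ⇒  (a,b)_∞ = -1.
v=2: v_2(a)=4, v_2(b)=0; units ≡ 3, 3 (mod 8); ε·ε+αω+βω = 1·1+4·1+0·1 ≡ 1  ⇒  (a,b)_2 = -1.
v=41: a=41^0·(≡8), b=41^2·(≡7) mod 41; (8|41)=+1, (7|41)=-1; (−1)^{0·2·20}·(+1)^2·(-1)^0 = +1.
Ram(-221, -2261) = {2, 7, 17, ∞}; no ℚ_2-point on the conic.

[2, 7, 17, inf]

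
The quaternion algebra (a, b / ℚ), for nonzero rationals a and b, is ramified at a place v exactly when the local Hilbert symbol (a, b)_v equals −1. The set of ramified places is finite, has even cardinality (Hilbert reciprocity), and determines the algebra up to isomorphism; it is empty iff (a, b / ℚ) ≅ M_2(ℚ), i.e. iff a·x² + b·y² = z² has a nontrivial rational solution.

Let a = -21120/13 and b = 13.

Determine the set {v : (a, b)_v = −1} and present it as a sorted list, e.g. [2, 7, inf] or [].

Mod squares: a ≡ -4290, b ≡ 13. Check v ∈ {∞, 2, 3, 5, 11, 13}.
v=5: a=5^1·(≡2), b=5^0·(≡3) mod 5; (2|5)=-1, (3|5)=-1; (−1)^{1·0·2}·(-1)^0·(-1)^1 = -1.
v=∞: -4290 < 0 and 13 > 0  ⇒  (a,b)_∞ = +1.
v=2: v_2(a)=7, v_2(b)=0; units ≡ 7, 5 (mod 8); ε·ε+αω+βω = 1·0+7·1+0·0 ≡ 1  ⇒  (a,b)_2 = -1.
v=11: a=11^1·(≡8), b=11^0·(≡2) mod 11; (8|11)=-1, (2|11)=-1; (−1)^{1·0·5}·(-1)^0·(-1)^1 = -1.
v=13: a=13^-1·(≡5), b=13^1·(≡1) mod 13; (5|13)=-1, (1|13)=+1; (−1)^{-1·1·6}·(-1)^1·(+1)^-1 = -1.
v=3: a=3^1·(≡1), b=3^0·(≡1) mod 3; (1|3)=+1, (1|3)=+1; (−1)^{1·0·1}·(+1)^0·(+1)^1 = +1.
(-4290, 13 / ℚ) ramifies at {2, 5, 11, 13}: a division algebra.

[2, 5, 11, 13]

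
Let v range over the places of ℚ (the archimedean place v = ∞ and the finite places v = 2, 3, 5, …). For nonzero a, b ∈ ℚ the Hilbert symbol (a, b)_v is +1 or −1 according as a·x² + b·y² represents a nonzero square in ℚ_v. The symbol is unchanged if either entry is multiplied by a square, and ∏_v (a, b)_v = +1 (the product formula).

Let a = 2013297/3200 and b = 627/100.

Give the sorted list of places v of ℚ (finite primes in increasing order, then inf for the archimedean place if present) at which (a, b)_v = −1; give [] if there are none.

Mod squares: a ≡ 66, b ≡ 627. Check v ∈ {∞, 2, 3, 5, 11, 13, 19}.
v=2: v_2(a)=-7, v_2(b)=-2; units ≡ 1, 3 (mod 8); ε·ε+αω+βω = 0·1+-7·1+-2·0 ≡ 1  ⇒  (a,b)_2 = -1.
v=5: a=5^-2·(≡4), b=5^-2·(≡3) mod 5; (4|5)=+1, (3|5)=-1; (−1)^{-2·-2·2}·(+1)^-2·(-1)^-2 = +1.
v=3: a=3^1·(≡1), b=3^1·(≡2) mod 3; (1|3)=+1, (2|3)=-1; (−1)^{1·1·1}·(+1)^1·(-1)^1 = +1.
v=13: a=13^2·(≡9), b=13^0·(≡9) mod 13; (9|13)=+1, (9|13)=+1; (−1)^{2·0·6}·(+1)^0·(+1)^2 = +1.
v=11: a=11^1·(≡2), b=11^1·(≡2) mod 11; (2|11)=-1, (2|11)=-1; (−1)^{1·1·5}·(-1)^1·(-1)^1 = -1.
v=19: a=19^2·(≡6), b=19^1·(≡18) mod 19; (6|19)=+1, (18|19)=-1; (−1)^{2·1·9}·(+1)^1·(-1)^2 = +1.
v=∞: 66 > 0 and 627 > 0  ⇒  (a,b)_∞ = +1.
|Ram(66, 627)| = 2, even; anisotropic at {2, 11}.

[2, 11]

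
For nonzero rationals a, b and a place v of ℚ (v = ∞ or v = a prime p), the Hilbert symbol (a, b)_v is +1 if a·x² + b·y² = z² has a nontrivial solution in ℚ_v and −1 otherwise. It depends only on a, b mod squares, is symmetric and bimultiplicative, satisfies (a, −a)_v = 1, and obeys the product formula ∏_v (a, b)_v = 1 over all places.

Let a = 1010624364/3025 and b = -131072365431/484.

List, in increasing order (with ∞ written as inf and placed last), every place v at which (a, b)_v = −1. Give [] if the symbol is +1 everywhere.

Mod squares: a ≡ 346579, b ≡ -1924111. Check v ∈ {∞, 2, 3, 5, 7, 11, 17, 19, 23, 29, 37}.
v=11: a=11^-2·(≡8), b=11^-2·(≡1) mod 11; (8|11)=-1, (1|11)=+1; (−1)^{-2·-2·5}·(-1)^-2·(+1)^-2 = +1.
v=37: a=37^1·(≡17), b=37^1·(≡13) mod 37; (17|37)=-1, (13|37)=-1; (−1)^{1·1·18}·(-1)^1·(-1)^1 = +1.
v=5: a=5^-2·(≡4), b=5^0·(≡1) mod 5; (4|5)=+1, (1|5)=+1; (−1)^{-2·0·2}·(+1)^0·(+1)^-2 = +1.
v=19: a=19^1·(≡7), b=19^1·(≡7) mod 19; (7|19)=+1, (7|19)=+1; (−1)^{1·1·9}·(+1)^1·(+1)^1 = -1.
v=29: a=29^1·(≡15), b=29^2·(≡26) mod 29; (15|29)=-1, (26|29)=-1; (−1)^{1·2·14}·(-1)^2·(-1)^1 = -1.
v=∞: 346579 > 0 and -1924111 < 0  ⇒  (a,b)_∞ = +1.
v=17: a=17^1·(≡15), b=17^1·(≡5) mod 17; (15|17)=+1, (5|17)=-1; (−1)^{1·1·8}·(+1)^1·(-1)^1 = -1.
v=7: a=7^0·(≡1), b=7^1·(≡5) mod 7; (1|7)=+1, (5|7)=-1; (−1)^{0·1·3}·(+1)^1·(-1)^0 = +1.
v=2: v_2(a)=2, v_2(b)=-2; units ≡ 3, 1 (mod 8); ε·ε+αω+βω = 1·0+2·0+-2·1 ≡ 0  ⇒  (a,b)_2 = +1.
v=23: a=23^0·(≡11), b=23^1·(≡7) mod 23; (11|23)=-1, (7|23)=-1; (−1)^{0·1·11}·(-1)^1·(-1)^0 = -1.
v=3: a=3^6·(≡1), b=3^4·(≡2) mod 3; (1|3)=+1, (2|3)=-1; (−1)^{6·4·1}·(+1)^4·(-1)^6 = +1.
Ram(346579, -1924111) = {17, 19, 23, 29}; no ℚ_17-point on the conic.

[17, 19, 23, 29]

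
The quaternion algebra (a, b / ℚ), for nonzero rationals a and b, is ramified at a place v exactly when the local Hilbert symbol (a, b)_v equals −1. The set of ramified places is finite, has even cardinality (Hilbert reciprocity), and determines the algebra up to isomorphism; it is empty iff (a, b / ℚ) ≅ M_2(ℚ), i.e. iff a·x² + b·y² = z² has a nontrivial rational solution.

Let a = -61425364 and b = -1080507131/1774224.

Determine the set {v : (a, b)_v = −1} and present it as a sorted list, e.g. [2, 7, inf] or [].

[7, 13, 29, inf]

Mod squares: a ≡ -29029, b ≡ -11. Check v ∈ {∞, 2, 3, 7, 11, 13, 17, 23, 29, 37, 53}.
v=29: a=29^1·(≡15), b=29^0·(≡3) mod 29; (15|29)=-1, (3|29)=-1; (−1)^{1·0·14}·(-1)^0·(-1)^1 = -1.
v=2: v_2(a)=2, v_2(b)=-4; units ≡ 3, 5 (mod 8); ε·ε+αω+βω = 1·0+2·1+-4·1 ≡ 0  ⇒  (a,b)_2 = +1.
v=3: a=3^0·(≡2), b=3^-4·(≡1) mod 3; (2|3)=-1, (1|3)=+1; (−1)^{0·-4·1}·(-1)^-4·(+1)^0 = +1.
v=17: a=17^0·(≡5), b=17^2·(≡7) mod 17; (5|17)=-1, (7|17)=-1; (−1)^{0·2·8}·(-1)^2·(-1)^0 = +1.
v=53: a=53^0·(≡46), b=53^2·(≡36) mod 53; (46|53)=+1, (36|53)=+1; (−1)^{0·2·26}·(+1)^2·(+1)^0 = +1.
v=11: a=11^1·(≡4), b=11^3·(≡10) mod 11; (4|11)=+1, (10|11)=-1; (−1)^{1·3·5}·(+1)^3·(-1)^1 = +1.
v=13: a=13^1·(≡4), b=13^0·(≡5) mod 13; (4|13)=+1, (5|13)=-1; (−1)^{1·0·6}·(+1)^0·(-1)^1 = -1.
v=7: a=7^1·(≡1), b=7^0·(≡6) mod 7; (1|7)=+1, (6|7)=-1; (−1)^{1·0·3}·(+1)^0·(-1)^1 = -1.
v=∞: -29029 < 0 and -11 < 0  ⇒  (a,b)_∞ = -1.
v=23: a=23^2·(≡11), b=23^0·(≡12) mod 23; (11|23)=-1, (12|23)=+1; (−1)^{2·0·11}·(-1)^0·(+1)^2 = +1.
v=37: a=37^0·(≡1), b=37^-2·(≡21) mod 37; (1|37)=+1, (21|37)=+1; (−1)^{0·-2·18}·(+1)^-2·(+1)^0 = +1.
Ram(-29029, -11) = {7, 13, 29, ∞}; no ℚ_7-point on the conic.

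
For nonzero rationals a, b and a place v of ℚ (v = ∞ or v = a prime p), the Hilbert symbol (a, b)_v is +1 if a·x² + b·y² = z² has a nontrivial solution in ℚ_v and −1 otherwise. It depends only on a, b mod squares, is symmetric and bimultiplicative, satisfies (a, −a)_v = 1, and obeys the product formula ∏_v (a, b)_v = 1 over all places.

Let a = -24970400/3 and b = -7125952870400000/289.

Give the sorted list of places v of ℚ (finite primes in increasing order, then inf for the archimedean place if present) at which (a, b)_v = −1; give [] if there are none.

(a, b) ≡ (-78, -35) mod (ℚ^×)²; places V = {2, 3, 5, 7, 13, 17, ∞}.
(a,b)_13: α=1, u≡5; β=2, v≡12 (mod 13); (5|13)=-1, (12|13)=+1; sign (−1)^0·-1^2·+1^1 = +1.
(a,b)_7: α=4, u≡3; β=7, v≡1 (mod 7); (3|7)=-1, (1|7)=+1; sign (−1)^0·-1^7·+1^4 = -1.
(a,b)_2: α=5, β=14; u≡1, v≡5 (mod 8); ε(u)ε(v)=0·0, αω(v)=5·1, βω(u)=14·0; sum ≡ 1  ⇒  -1.
(a,b)_17: α=0, u≡11; β=-2, v≡8 (mod 17); (11|17)=-1, (8|17)=+1; sign (−1)^0·-1^-2·+1^0 = +1.
(a,b)_3: α=-1, u≡1; β=0, v≡1 (mod 3); (1|3)=+1, (1|3)=+1; sign (−1)^0·+1^0·+1^-1 = +1.
(a,b)_∞: sgn(-78)=−, sgn(-35)=−, so -1.
(a,b)_5: α=2, u≡3; β=5, v≡3 (mod 5); (3|5)=-1, (3|5)=-1; sign (−1)^0·-1^5·-1^2 = -1.
|Ram(-78, -35)| = 4, even; anisotropic at {2, 5, 7, ∞}.

[2, 5, 7, inf]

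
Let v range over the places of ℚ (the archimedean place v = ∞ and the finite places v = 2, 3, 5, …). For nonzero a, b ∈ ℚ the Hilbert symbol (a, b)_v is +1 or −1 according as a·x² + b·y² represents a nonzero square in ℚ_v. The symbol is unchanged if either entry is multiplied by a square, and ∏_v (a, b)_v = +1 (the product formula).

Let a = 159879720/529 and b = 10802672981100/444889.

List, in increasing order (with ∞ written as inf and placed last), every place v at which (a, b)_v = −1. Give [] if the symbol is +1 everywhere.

[2, 3, 11, 13]

(a, b) ≡ (2730, 11) mod (ℚ^×)²; places V = {2, 3, 5, 7, 11, 13, 23, 29, ∞}.
(a,b)_29: α=0, u≡24; β=-2, v≡27 (mod 29); (24|29)=+1, (27|29)=-1; sign (−1)^0·+1^-2·-1^0 = +1.
(a,b)_3: α=1, u≡1; β=4, v≡2 (mod 3); (1|3)=+1, (2|3)=-1; sign (−1)^0·+1^4·-1^1 = -1.
(a,b)_11: α=4, u≡8; β=5, v≡5 (mod 11); (8|11)=-1, (5|11)=+1; sign (−1)^0·-1^5·+1^4 = -1.
(a,b)_7: α=1, u≡6; β=2, v≡4 (mod 7); (6|7)=-1, (4|7)=+1; sign (−1)^0·-1^2·+1^1 = +1.
(a,b)_23: α=-2, u≡4; β=-2, v≡21 (mod 23); (4|23)=+1, (21|23)=-1; sign (−1)^0·+1^-2·-1^-2 = +1.
(a,b)_5: α=1, u≡1; β=2, v≡1 (mod 5); (1|5)=+1, (1|5)=+1; sign (−1)^0·+1^2·+1^1 = +1.
(a,b)_13: α=1, u≡7; β=2, v≡6 (mod 13); (7|13)=-1, (6|13)=-1; sign (−1)^0·-1^2·-1^1 = -1.
(a,b)_2: α=3, β=2; u≡5, v≡3 (mod 8); ε(u)ε(v)=0·1, αω(v)=3·1, βω(u)=2·1; sum ≡ 1  ⇒  -1.
(a,b)_∞: sgn(2730)=+, sgn(11)=+, so +1.
(2730, 11 / ℚ) ramifies at {2, 3, 11, 13}: a division algebra.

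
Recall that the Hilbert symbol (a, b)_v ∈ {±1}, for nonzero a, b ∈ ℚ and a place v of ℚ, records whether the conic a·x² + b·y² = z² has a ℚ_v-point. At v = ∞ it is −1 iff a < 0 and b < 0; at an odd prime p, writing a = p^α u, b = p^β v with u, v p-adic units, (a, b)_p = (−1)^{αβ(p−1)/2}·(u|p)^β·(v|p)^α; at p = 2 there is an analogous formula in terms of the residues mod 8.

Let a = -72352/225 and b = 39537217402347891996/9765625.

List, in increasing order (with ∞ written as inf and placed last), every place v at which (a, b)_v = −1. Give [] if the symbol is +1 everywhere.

(a, b) ≡ (-4522, 1019711) mod (ℚ^×)²; places V = {2, 3, 5, 7, 11, 17, 19, 41, ∞}.
(a,b)_17: α=1, u≡7; β=5, v≡6 (mod 17); (7|17)=-1, (6|17)=-1; sign (−1)^0·-1^5·-1^1 = +1.
(a,b)_19: α=1, u≡9; β=3, v≡8 (mod 19); (9|19)=+1, (8|19)=-1; sign (−1)^1·+1^3·-1^1 = +1.
(a,b)_3: α=-2, u≡2; β=8, v≡2 (mod 3); (2|3)=-1, (2|3)=-1; sign (−1)^0·-1^8·-1^-2 = +1.
(a,b)_5: α=-2, u≡2; β=-10, v≡1 (mod 5); (2|5)=-1, (1|5)=+1; sign (−1)^0·-1^-10·+1^-2 = +1.
(a,b)_41: α=0, u≡15; β=1, v≡16 (mod 41); (15|41)=-1, (16|41)=+1; sign (−1)^0·-1^1·+1^0 = -1.
(a,b)_∞: sgn(-4522)=−, sgn(1019711)=+, so +1.
(a,b)_2: α=5, β=2; u≡3, v≡7 (mod 8); ε(u)ε(v)=1·1, αω(v)=5·0, βω(u)=2·1; sum ≡ 1  ⇒  -1.
(a,b)_11: α=0, u≡10; β=1, v≡5 (mod 11); (10|11)=-1, (5|11)=+1; sign (−1)^0·-1^1·+1^0 = -1.
(a,b)_7: α=1, u≡3; β=3, v≡3 (mod 7); (3|7)=-1, (3|7)=-1; sign (−1)^1·-1^3·-1^1 = -1.
Ram(-4522, 1019711) = {2, 7, 11, 41}; no ℚ_2-point on the conic.

[2, 7, 11, 41]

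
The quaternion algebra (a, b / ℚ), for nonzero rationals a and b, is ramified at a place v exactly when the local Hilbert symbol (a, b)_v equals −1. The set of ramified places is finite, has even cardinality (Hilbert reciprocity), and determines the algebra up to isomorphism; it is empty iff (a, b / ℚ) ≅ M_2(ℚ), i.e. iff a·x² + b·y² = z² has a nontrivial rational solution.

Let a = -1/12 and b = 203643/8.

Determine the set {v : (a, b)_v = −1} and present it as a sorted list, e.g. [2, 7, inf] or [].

Mod squares: a ≡ -3, b ≡ 374. Check v ∈ {∞, 2, 3, 11, 17}.
v=∞: -3 < 0 and 374 > 0  ⇒  (a,b)_∞ = +1.
v=11: a=11^0·(≡10), b=11^3·(≡4) mod 11; (10|11)=-1, (4|11)=+1; (−1)^{0·3·5}·(-1)^3·(+1)^0 = -1.
v=2: v_2(a)=-2, v_2(b)=-3; units ≡ 5, 3 (mod 8); ε·ε+αω+βω = 0·1+-2·1+-3·1 ≡ 1  ⇒  (a,b)_2 = -1.
v=17: a=17^0·(≡7), b=17^1·(≡12) mod 17; (7|17)=-1, (12|17)=-1; (−1)^{0·1·8}·(-1)^1·(-1)^0 = -1.
v=3: a=3^-1·(≡2), b=3^2·(≡2) mod 3; (2|3)=-1, (2|3)=-1; (−1)^{-1·2·1}·(-1)^2·(-1)^-1 = -1.
(-3, 374 / ℚ) ramifies at {2, 3, 11, 17}: a division algebra.

[2, 3, 11, 17]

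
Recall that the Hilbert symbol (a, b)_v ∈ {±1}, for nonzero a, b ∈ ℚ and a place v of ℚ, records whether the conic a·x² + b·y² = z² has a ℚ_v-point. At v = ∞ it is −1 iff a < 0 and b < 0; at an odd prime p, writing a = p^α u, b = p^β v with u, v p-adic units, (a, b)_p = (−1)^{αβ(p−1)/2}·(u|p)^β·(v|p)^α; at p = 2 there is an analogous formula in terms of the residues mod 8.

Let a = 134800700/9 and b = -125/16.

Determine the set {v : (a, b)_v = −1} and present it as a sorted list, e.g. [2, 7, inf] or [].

[2, 5]

(a, b) ≡ (1348007, -5) mod (ℚ^×)²; places V = {2, 3, 5, 23, 29, 43, 47, ∞}.
(a,b)_∞: sgn(1348007)=+, sgn(-5)=−, so +1.
(a,b)_23: α=1, u≡7; β=0, v≡8 (mod 23); (7|23)=-1, (8|23)=+1; sign (−1)^0·-1^0·+1^1 = +1.
(a,b)_5: α=2, u≡2; β=3, v≡4 (mod 5); (2|5)=-1, (4|5)=+1; sign (−1)^0·-1^3·+1^2 = -1.
(a,b)_2: α=2, β=-4; u≡7, v≡3 (mod 8); ε(u)ε(v)=1·1, αω(v)=2·1, βω(u)=-4·0; sum ≡ 1  ⇒  -1.
(a,b)_47: α=1, u≡23; β=0, v≡1 (mod 47); (23|47)=-1, (1|47)=+1; sign (−1)^0·-1^0·+1^1 = +1.
(a,b)_3: α=-2, u≡2; β=0, v≡1 (mod 3); (2|3)=-1, (1|3)=+1; sign (−1)^0·-1^0·+1^-2 = +1.
(a,b)_29: α=1, u≡20; β=0, v≡23 (mod 29); (20|29)=+1, (23|29)=+1; sign (−1)^0·+1^0·+1^1 = +1.
(a,b)_43: α=1, u≡27; β=0, v≡11 (mod 43); (27|43)=-1, (11|43)=+1; sign (−1)^0·-1^0·+1^1 = +1.
|Ram(1348007, -5)| = 2, even; anisotropic at {2, 5}.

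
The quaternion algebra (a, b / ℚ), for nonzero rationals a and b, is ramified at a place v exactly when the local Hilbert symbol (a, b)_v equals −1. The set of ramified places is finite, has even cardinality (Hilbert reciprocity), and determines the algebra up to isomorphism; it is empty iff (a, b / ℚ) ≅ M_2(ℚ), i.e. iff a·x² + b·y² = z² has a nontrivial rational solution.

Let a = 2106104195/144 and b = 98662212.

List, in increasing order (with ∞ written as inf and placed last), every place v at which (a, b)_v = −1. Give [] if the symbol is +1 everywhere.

Mod squares: a ≡ 12462155, b ≡ 304513. Check v ∈ {∞, 2, 3, 5, 11, 13, 19, 31, 37, 41, 47, 53}.
v=∞: 12462155 > 0 and 304513 > 0  ⇒  (a,b)_∞ = +1.
v=2: v_2(a)=-4, v_2(b)=2; units ≡ 3, 1 (mod 8); ε·ε+αω+βω = 1·0+-4·0+2·1 ≡ 0  ⇒  (a,b)_2 = +1.
v=47: a=47^0·(≡40), b=47^1·(≡35) mod 47; (40|47)=-1, (35|47)=-1; (−1)^{0·1·23}·(-1)^1·(-1)^0 = -1.
v=31: a=31^1·(≡1), b=31^1·(≡6) mod 31; (1|31)=+1, (6|31)=-1; (−1)^{1·1·15}·(+1)^1·(-1)^1 = +1.
v=37: a=37^1·(≡16), b=37^0·(≡10) mod 37; (16|37)=+1, (10|37)=+1; (−1)^{1·0·18}·(+1)^0·(+1)^1 = +1.
v=5: a=5^1·(≡1), b=5^0·(≡2) mod 5; (1|5)=+1, (2|5)=-1; (−1)^{1·0·2}·(+1)^0·(-1)^1 = -1.
v=19: a=19^0·(≡9), b=19^1·(≡10) mod 19; (9|19)=+1, (10|19)=-1; (−1)^{0·1·9}·(+1)^1·(-1)^0 = +1.
v=3: a=3^-2·(≡2), b=3^4·(≡1) mod 3; (2|3)=-1, (1|3)=+1; (−1)^{-2·4·1}·(-1)^4·(+1)^-2 = +1.
v=11: a=11^0·(≡8), b=11^1·(≡2) mod 11; (8|11)=-1, (2|11)=-1; (−1)^{0·1·5}·(-1)^1·(-1)^0 = -1.
v=53: a=53^1·(≡35), b=53^0·(≡9) mod 53; (35|53)=-1, (9|53)=+1; (−1)^{1·0·26}·(-1)^0·(+1)^1 = +1.
v=41: a=41^1·(≡15), b=41^0·(≡17) mod 41; (15|41)=-1, (17|41)=-1; (−1)^{1·0·20}·(-1)^0·(-1)^1 = -1.
v=13: a=13^2·(≡4), b=13^0·(≡12) mod 13; (4|13)=+1, (12|13)=+1; (−1)^{2·0·6}·(+1)^0·(+1)^2 = +1.
|Ram(12462155, 304513)| = 4, even; anisotropic at {5, 11, 41, 47}.

[5, 11, 41, 47]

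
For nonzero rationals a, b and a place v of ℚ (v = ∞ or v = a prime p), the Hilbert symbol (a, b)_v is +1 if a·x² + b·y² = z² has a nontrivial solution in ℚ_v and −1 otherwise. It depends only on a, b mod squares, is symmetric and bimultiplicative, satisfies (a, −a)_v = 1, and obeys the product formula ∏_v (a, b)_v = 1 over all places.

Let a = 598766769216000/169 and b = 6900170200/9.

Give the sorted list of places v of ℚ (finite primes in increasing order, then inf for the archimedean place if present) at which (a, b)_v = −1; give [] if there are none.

[5, 23]

(a, b) ≡ (1610, 22) mod (ℚ^×)²; places V = {2, 3, 5, 7, 11, 13, 23, ∞}.
(a,b)_23: α=1, u≡6; β=2, v≡7 (mod 23); (6|23)=+1, (7|23)=-1; sign (−1)^0·+1^2·-1^1 = -1.
(a,b)_13: α=-2, u≡8; β=0, v≡3 (mod 13); (8|13)=-1, (3|13)=+1; sign (−1)^0·-1^0·+1^-2 = +1.
(a,b)_∞: sgn(1610)=+, sgn(22)=+, so +1.
(a,b)_7: α=3, u≡3; β=2, v≡1 (mod 7); (3|7)=-1, (1|7)=+1; sign (−1)^0·-1^2·+1^3 = +1.
(a,b)_3: α=4, u≡2; β=-2, v≡1 (mod 3); (2|3)=-1, (1|3)=+1; sign (−1)^0·-1^-2·+1^4 = +1.
(a,b)_11: α=4, u≡4; β=3, v≡6 (mod 11); (4|11)=+1, (6|11)=-1; sign (−1)^0·+1^3·-1^4 = +1.
(a,b)_5: α=3, u≡2; β=2, v≡2 (mod 5); (2|5)=-1, (2|5)=-1; sign (−1)^0·-1^2·-1^3 = -1.
(a,b)_2: α=9, β=3; u≡5, v≡3 (mod 8); ε(u)ε(v)=0·1, αω(v)=9·1, βω(u)=3·1; sum ≡ 0  ⇒  +1.
|Ram(1610, 22)| = 2, even; anisotropic at {5, 23}.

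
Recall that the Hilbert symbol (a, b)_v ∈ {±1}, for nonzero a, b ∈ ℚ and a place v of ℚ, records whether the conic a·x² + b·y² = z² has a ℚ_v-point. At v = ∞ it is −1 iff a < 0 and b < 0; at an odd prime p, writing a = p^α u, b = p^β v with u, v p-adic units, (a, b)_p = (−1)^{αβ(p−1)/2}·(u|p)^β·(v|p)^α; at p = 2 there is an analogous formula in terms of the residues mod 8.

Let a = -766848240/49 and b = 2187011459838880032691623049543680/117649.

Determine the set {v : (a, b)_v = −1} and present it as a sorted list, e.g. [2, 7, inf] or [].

[5, 13, 17, 47]

(a, b) ≡ (-5325335, 161417171769295) mod (ℚ^×)²; places V = {2, 3, 5, 7, 13, 17, 29, 31, 37, 41, 43, 47, 53, ∞}.
(a,b)_31: α=1, u≡12; β=3, v≡16 (mod 31); (12|31)=-1, (16|31)=+1; sign (−1)^1·-1^3·+1^1 = +1.
(a,b)_29: α=0, u≡25; β=1, v≡1 (mod 29); (25|29)=+1, (1|29)=+1; sign (−1)^0·+1^1·+1^0 = +1.
(a,b)_2: α=4, β=14; u≡1, v≡7 (mod 8); ε(u)ε(v)=0·1, αω(v)=4·0, βω(u)=14·0; sum ≡ 0  ⇒  +1.
(a,b)_37: α=0, u≡12; β=1, v≡10 (mod 37); (12|37)=+1, (10|37)=+1; sign (−1)^0·+1^1·+1^0 = +1.
(a,b)_41: α=0, u≡2; β=1, v≡11 (mod 41); (2|41)=+1, (11|41)=-1; sign (−1)^0·+1^1·-1^0 = +1.
(a,b)_7: α=-2, u≡3; β=-6, v≡1 (mod 7); (3|7)=-1, (1|7)=+1; sign (−1)^0·-1^-6·+1^-2 = +1.
(a,b)_53: α=0, u≡36; β=1, v≡21 (mod 53); (36|53)=+1, (21|53)=-1; sign (−1)^0·+1^1·-1^0 = +1.
(a,b)_17: α=1, u≡1; β=3, v≡5 (mod 17); (1|17)=+1, (5|17)=-1; sign (−1)^0·+1^3·-1^1 = -1.
(a,b)_43: α=1, u≡9; β=3, v≡3 (mod 43); (9|43)=+1, (3|43)=-1; sign (−1)^1·+1^3·-1^1 = +1.
(a,b)_13: α=0, u≡5; β=1, v≡6 (mod 13); (5|13)=-1, (6|13)=-1; sign (−1)^0·-1^1·-1^0 = -1.
(a,b)_∞: sgn(-5325335)=−, sgn(161417171769295)=+, so +1.
(a,b)_5: α=1, u≡3; β=1, v≡4 (mod 5); (3|5)=-1, (4|5)=+1; sign (−1)^0·-1^1·+1^1 = -1.
(a,b)_47: α=1, u≡18; β=3, v≡14 (mod 47); (18|47)=+1, (14|47)=+1; sign (−1)^1·+1^3·+1^1 = -1.
(a,b)_3: α=2, u≡1; β=6, v≡1 (mod 3); (1|3)=+1, (1|3)=+1; sign (−1)^0·+1^6·+1^2 = +1.
(-5325335, 161417171769295 / ℚ) ramifies at {5, 13, 17, 47}: a division algebra.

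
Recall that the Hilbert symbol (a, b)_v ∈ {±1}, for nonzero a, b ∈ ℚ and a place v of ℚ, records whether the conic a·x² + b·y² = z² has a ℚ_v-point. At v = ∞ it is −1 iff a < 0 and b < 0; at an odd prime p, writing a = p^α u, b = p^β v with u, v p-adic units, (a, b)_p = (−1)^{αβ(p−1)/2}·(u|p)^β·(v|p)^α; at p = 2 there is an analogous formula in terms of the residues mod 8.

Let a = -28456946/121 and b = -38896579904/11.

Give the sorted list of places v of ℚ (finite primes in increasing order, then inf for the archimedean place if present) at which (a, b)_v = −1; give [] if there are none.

(a, b) ≡ (-580754, -6685349671) mod (ℚ^×)²; places V = {2, 7, 11, 13, 17, 19, 23, 29, 31, ∞}.
(a,b)_2: α=1, β=6; u≡7, v≡1 (mod 8); ε(u)ε(v)=1·0, αω(v)=1·0, βω(u)=6·0; sum ≡ 0  ⇒  +1.
(a,b)_17: α=1, u≡9; β=1, v≡11 (mod 17); (9|17)=+1, (11|17)=-1; sign (−1)^0·+1^1·-1^1 = -1.
(a,b)_11: α=-2, u≡10; β=-1, v≡5 (mod 11); (10|11)=-1, (5|11)=+1; sign (−1)^0·-1^-1·+1^-2 = -1.
(a,b)_23: α=0, u≡21; β=1, v≡20 (mod 23); (21|23)=-1, (20|23)=-1; sign (−1)^0·-1^1·-1^0 = -1.
(a,b)_29: α=1, u≡23; β=1, v≡23 (mod 29); (23|29)=+1, (23|29)=+1; sign (−1)^0·+1^1·+1^1 = +1.
(a,b)_13: α=0, u≡7; β=1, v≡10 (mod 13); (7|13)=-1, (10|13)=+1; sign (−1)^0·-1^1·+1^0 = -1.
(a,b)_∞: sgn(-580754)=−, sgn(-6685349671)=−, so -1.
(a,b)_7: α=2, u≡4; β=1, v≡5 (mod 7); (4|7)=+1, (5|7)=-1; sign (−1)^0·+1^1·-1^2 = +1.
(a,b)_31: α=1, u≡29; β=1, v≡8 (mod 31); (29|31)=-1, (8|31)=+1; sign (−1)^1·-1^1·+1^1 = +1.
(a,b)_19: α=1, u≡16; β=1, v≡16 (mod 19); (16|19)=+1, (16|19)=+1; sign (−1)^1·+1^1·+1^1 = -1.
|Ram(-580754, -6685349671)| = 6, even; anisotropic at {11, 13, 17, 19, 23, ∞}.

[11, 13, 17, 19, 23, inf]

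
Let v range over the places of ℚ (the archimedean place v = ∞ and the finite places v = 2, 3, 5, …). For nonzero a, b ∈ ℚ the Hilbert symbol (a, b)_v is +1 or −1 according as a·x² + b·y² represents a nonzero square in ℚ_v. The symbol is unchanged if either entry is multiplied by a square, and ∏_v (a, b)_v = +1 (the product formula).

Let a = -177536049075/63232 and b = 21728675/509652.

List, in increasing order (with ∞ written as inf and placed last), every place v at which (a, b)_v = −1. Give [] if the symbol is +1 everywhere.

[2, 13, 19, 53]

(a, b) ≡ (-405821, 21359) mod (ℚ^×)²; places V = {2, 3, 5, 7, 11, 13, 19, 23, 31, 53, ∞}.
(a,b)_7: α=2, u≡2; β=0, v≡1 (mod 7); (2|7)=+1, (1|7)=+1; sign (−1)^0·+1^0·+1^2 = +1.
(a,b)_19: α=-1, u≡7; β=0, v≡12 (mod 19); (7|19)=+1, (12|19)=-1; sign (−1)^0·+1^0·-1^-1 = -1.
(a,b)_5: α=2, u≡1; β=2, v≡1 (mod 5); (1|5)=+1, (1|5)=+1; sign (−1)^0·+1^2·+1^2 = +1.
(a,b)_31: α=1, u≡27; β=1, v≡9 (mod 31); (27|31)=-1, (9|31)=+1; sign (−1)^1·-1^1·+1^1 = +1.
(a,b)_53: α=1, u≡6; β=1, v≡5 (mod 53); (6|53)=+1, (5|53)=-1; sign (−1)^0·+1^1·-1^1 = -1.
(a,b)_13: α=-1, u≡9; β=-1, v≡8 (mod 13); (9|13)=+1, (8|13)=-1; sign (−1)^0·+1^-1·-1^-1 = -1.
(a,b)_2: α=-8, β=-2; u≡3, v≡7 (mod 8); ε(u)ε(v)=1·1, αω(v)=-8·0, βω(u)=-2·1; sum ≡ 1  ⇒  -1.
(a,b)_3: α=6, u≡1; β=-4, v≡2 (mod 3); (1|3)=+1, (2|3)=-1; sign (−1)^0·+1^-4·-1^6 = +1.
(a,b)_23: α=0, u≡21; β=2, v≡19 (mod 23); (21|23)=-1, (19|23)=-1; sign (−1)^0·-1^2·-1^0 = +1.
(a,b)_∞: sgn(-405821)=−, sgn(21359)=+, so +1.
(a,b)_11: α=2, u≡10; β=-2, v≡10 (mod 11); (10|11)=-1, (10|11)=-1; sign (−1)^0·-1^-2·-1^2 = +1.
|Ram(-405821, 21359)| = 4, even; anisotropic at {2, 13, 19, 53}.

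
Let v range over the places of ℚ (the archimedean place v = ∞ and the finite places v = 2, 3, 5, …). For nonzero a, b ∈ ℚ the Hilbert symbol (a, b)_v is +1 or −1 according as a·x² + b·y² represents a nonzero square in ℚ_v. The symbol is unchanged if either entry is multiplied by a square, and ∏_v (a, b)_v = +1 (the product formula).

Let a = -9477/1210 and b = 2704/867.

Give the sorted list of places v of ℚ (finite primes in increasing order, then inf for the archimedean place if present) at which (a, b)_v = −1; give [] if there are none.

(a, b) ≡ (-130, 3) mod (ℚ^×)²; places V = {2, 3, 5, 11, 13, 17, ∞}.
(a,b)_5: α=-1, u≡4; β=0, v≡2 (mod 5); (4|5)=+1, (2|5)=-1; sign (−1)^0·+1^0·-1^-1 = -1.
(a,b)_3: α=6, u≡2; β=-1, v≡1 (mod 3); (2|3)=-1, (1|3)=+1; sign (−1)^0·-1^-1·+1^6 = -1.
(a,b)_11: α=-2, u≡6; β=0, v≡1 (mod 11); (6|11)=-1, (1|11)=+1; sign (−1)^0·-1^0·+1^-2 = +1.
(a,b)_2: α=-1, β=4; u≡7, v≡3 (mod 8); ε(u)ε(v)=1·1, αω(v)=-1·1, βω(u)=4·0; sum ≡ 0  ⇒  +1.
(a,b)_∞: sgn(-130)=−, sgn(3)=+, so +1.
(a,b)_13: α=1, u≡12; β=2, v≡9 (mod 13); (12|13)=+1, (9|13)=+1; sign (−1)^0·+1^2·+1^1 = +1.
(a,b)_17: α=0, u≡3; β=-2, v≡6 (mod 17); (3|17)=-1, (6|17)=-1; sign (−1)^0·-1^-2·-1^0 = +1.
|Ram(-130, 3)| = 2, even; anisotropic at {3, 5}.

[3, 5]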